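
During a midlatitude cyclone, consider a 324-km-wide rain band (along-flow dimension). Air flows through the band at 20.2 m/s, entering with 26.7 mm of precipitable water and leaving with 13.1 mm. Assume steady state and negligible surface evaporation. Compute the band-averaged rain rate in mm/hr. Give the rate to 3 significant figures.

R ≈ 3.05 mm/hr

Column moisture flux per unit crosswind length is F = V × PW.
Inflow: F_in = 20.2 × 26.7 = 539.34 mm·m/s
Outflow: F_out = 20.2 × 13.1 = 264.62 mm·m/s
Steady-state rate R = (F_in − F_out)/L = (539.34 − 264.62) / 324000 m = 8.479e-04 mm/s.
R = 8.479e-04 × 3600 = 3.05 mm/hr.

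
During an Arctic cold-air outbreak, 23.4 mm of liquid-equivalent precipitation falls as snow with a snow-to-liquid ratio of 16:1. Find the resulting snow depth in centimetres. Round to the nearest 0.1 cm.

snow depth ≈ 37.4 cm

Snow depth = liquid × ratio = 23.4 mm × 16 = 374.4 mm = 37.4 cm.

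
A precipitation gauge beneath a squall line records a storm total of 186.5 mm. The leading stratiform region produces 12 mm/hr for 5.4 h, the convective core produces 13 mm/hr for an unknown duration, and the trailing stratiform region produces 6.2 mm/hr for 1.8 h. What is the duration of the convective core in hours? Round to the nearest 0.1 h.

Known phases: 12 × 5.4 + 6.2 × 1.8 = 64.8 + 11.16 = 75.96 mm.
Remaining depth = 186.5 − 75.96 = 110.54 mm.
Duration = 110.54 / 13 = 8.5 h.

duration ≈ 8.5 h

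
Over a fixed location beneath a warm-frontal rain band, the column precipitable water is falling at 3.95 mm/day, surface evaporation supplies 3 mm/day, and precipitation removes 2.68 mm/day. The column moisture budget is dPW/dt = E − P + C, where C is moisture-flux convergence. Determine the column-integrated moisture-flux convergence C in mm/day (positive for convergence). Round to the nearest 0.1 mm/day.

C ≈ -4.3 mm/day

dPW/dt = -3.95 mm/day.
C = dPW/dt − E + P = (-3.95) − 3 + 2.68 = -4.3 mm/day.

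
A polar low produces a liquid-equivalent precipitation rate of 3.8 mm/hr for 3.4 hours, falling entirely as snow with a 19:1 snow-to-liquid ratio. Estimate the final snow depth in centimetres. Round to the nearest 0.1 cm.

Liquid-equivalent depth = 3.8 × 3.4 = 12.92 mm.
Snow depth = 12.92 mm × 19 = 245.48 mm = 24.5 cm.

snow depth ≈ 24.5 cm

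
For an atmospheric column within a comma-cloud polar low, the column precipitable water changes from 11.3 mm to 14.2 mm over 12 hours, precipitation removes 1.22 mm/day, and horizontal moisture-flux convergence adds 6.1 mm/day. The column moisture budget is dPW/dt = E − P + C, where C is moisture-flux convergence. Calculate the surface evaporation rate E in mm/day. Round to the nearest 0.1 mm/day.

E ≈ 0.9 mm/day

dPW/dt = (14.2 − 11.3) mm / (12/24 day) = +5.800 mm/day.
E = dPW/dt + P − C = (+5.800) + 1.22 − (6.1) = 0.9 mm/day.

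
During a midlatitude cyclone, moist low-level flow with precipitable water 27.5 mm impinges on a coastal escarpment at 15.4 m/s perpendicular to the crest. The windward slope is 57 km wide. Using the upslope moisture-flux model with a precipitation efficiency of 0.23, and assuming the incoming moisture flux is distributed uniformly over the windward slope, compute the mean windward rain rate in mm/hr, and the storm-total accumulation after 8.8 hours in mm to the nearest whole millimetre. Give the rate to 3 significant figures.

R ≈ 6.15 mm/hr; total ≈ 54 mm

Incoming column moisture flux per unit ridge length: F = V × PW = 15.4 × 27.5 = 423.5 mm·m/s.
Spread over the 57 km slope with efficiency ε = 0.23: R = ε·F/W = 0.23 × 423.5 / 57000 m = 1.709e-03 mm/s.
R = 1.709e-03 × 3600 = 6.15 mm/hr.
Over 8.8 h: total = 6.15 × 8.8 = 54.12 ≈ 54 mm.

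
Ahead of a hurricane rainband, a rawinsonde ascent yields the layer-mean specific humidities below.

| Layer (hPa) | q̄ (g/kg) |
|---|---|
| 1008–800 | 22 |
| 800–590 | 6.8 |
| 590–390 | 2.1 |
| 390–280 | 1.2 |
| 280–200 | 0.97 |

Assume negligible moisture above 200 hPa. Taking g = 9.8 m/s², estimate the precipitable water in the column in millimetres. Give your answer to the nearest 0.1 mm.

Precipitable water is the column-integrated vapour mass per unit area: PW = (1/g) Σ q̄ Δp, with q in kg/kg and Δp in Pa (1 kg/m² of water = 1 mm).
Layer 1008–800 hPa: Δp = 208 hPa = 20800 Pa, q̄ = 0.022 kg/kg → 0.022 × 20800 / 9.8 = 46.69 mm
Layer 800–590 hPa: Δp = 210 hPa = 21000 Pa, q̄ = 0.0068 kg/kg → 0.0068 × 21000 / 9.8 = 14.57 mm
Layer 590–390 hPa: Δp = 200 hPa = 20000 Pa, q̄ = 0.0021 kg/kg → 0.0021 × 20000 / 9.8 = 4.29 mm
Layer 390–280 hPa: Δp = 110 hPa = 11000 Pa, q̄ = 0.0012 kg/kg → 0.0012 × 11000 / 9.8 = 1.35 mm
Layer 280–200 hPa: Δp = 80 hPa = 8000 Pa, q̄ = 0.00097 kg/kg → 0.00097 × 8000 / 9.8 = 0.79 mm
PW = 46.69 + 14.57 + 4.29 + 1.35 + 0.79 = 67.69 ≈ 67.7 mm.

PW ≈ 67.7 mm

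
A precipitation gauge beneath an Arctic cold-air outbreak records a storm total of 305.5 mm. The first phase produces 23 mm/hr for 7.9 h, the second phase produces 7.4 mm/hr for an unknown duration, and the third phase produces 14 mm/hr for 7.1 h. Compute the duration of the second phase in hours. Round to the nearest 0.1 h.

Known phases: 23 × 7.9 + 14 × 7.1 = 181.7 + 99.4 = 281.1 mm.
Remaining depth = 305.5 − 281.1 = 24.4 mm.
Duration = 24.4 / 7.4 = 3.3 h.

duration ≈ 3.3 h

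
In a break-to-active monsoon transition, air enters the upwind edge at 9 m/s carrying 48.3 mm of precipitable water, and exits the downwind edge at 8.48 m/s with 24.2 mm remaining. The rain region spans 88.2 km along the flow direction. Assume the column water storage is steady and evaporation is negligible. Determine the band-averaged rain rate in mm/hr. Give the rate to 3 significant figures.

R ≈ 9.37 mm/hr

Column moisture flux per unit crosswind length is F = V × PW.
Inflow: F_in = 9 × 48.3 = 434.7 mm·m/s
Outflow: F_out = 8.48 × 24.2 = 205.216 mm·m/s
Steady-state rate R = (F_in − F_out)/L = (434.7 − 205.216) / 88200 m = 2.602e-03 mm/s.
R = 2.602e-03 × 3600 = 9.37 mm/hr.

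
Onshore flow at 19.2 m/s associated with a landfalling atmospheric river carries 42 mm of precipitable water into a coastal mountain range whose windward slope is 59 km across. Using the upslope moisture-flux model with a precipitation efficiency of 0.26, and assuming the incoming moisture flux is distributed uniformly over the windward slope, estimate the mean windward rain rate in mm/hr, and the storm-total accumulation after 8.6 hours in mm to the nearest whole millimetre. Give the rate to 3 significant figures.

R ≈ 12.8 mm/hr; total ≈ 110 mm

Incoming column moisture flux per unit ridge length: F = V × PW = 19.2 × 42 = 806.4 mm·m/s.
Spread over the 59 km slope with efficiency ε = 0.26: R = ε·F/W = 0.26 × 806.4 / 59000 m = 3.554e-03 mm/s.
R = 3.554e-03 × 3600 = 12.8 mm/hr.
Over 8.6 h: total = 12.8 × 8.6 = 110.08 ≈ 110 mm.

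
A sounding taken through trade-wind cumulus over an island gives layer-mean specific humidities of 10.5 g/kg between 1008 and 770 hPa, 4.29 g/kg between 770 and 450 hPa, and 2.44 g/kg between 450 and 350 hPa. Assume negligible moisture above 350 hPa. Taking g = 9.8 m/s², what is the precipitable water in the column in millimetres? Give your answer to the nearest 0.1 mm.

PW ≈ 42.0 mm

Precipitable water is the column-integrated vapour mass per unit area: PW = (1/g) Σ q̄ Δp, with q in kg/kg and Δp in Pa (1 kg/m² of water = 1 mm).
Layer 1008–770 hPa: Δp = 238 hPa = 23800 Pa, q̄ = 0.0105 kg/kg → 0.0105 × 23800 / 9.8 = 25.50 mm
Layer 770–450 hPa: Δp = 320 hPa = 32000 Pa, q̄ = 0.00429 kg/kg → 0.00429 × 32000 / 9.8 = 14.01 mm
Layer 450–350 hPa: Δp = 100 hPa = 10000 Pa, q̄ = 0.00244 kg/kg → 0.00244 × 10000 / 9.8 = 2.49 mm
PW = 25.50 + 14.01 + 2.49 = 42.00 ≈ 42.0 mm.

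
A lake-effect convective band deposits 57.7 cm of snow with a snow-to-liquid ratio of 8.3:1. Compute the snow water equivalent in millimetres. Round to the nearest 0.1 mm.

SWE = snow depth / ratio = 57.7 cm / 8.3 = 6.952 cm = 69.5 mm.

SWE ≈ 69.5 mm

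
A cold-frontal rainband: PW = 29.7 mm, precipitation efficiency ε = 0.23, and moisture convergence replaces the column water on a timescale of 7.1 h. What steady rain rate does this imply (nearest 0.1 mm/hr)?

Each overturning extracts ε × PW = 0.23 × 29.7 = 6.831 mm.
Rate = ε·PW / τ = 6.831 / 7.1 h = 1.0 mm/hr.

R ≈ 1.0 mm/hr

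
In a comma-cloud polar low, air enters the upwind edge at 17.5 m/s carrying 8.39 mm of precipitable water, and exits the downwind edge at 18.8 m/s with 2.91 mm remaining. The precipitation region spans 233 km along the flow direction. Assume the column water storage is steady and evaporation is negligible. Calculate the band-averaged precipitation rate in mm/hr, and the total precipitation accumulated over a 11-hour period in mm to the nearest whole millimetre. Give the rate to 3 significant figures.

R ≈ 1.42 mm/hr; total ≈ 16 mm

Column moisture flux per unit crosswind length is F = V × PW.
Inflow: F_in = 17.5 × 8.39 = 146.825 mm·m/s
Outflow: F_out = 18.8 × 2.91 = 54.708 mm·m/s
Steady-state rate R = (F_in − F_out)/L = (146.825 − 54.708) / 233000 m = 3.954e-04 mm/s.
R = 3.954e-04 × 3600 = 1.42 mm/hr.
Over 11 h: total = 1.42 × 11 = 15.62 ≈ 16 mm.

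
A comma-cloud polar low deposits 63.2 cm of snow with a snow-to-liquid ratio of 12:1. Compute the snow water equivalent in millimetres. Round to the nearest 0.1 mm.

SWE ≈ 52.7 mm

SWE = snow depth / ratio = 63.2 cm / 12 = 5.267 cm = 52.7 mm.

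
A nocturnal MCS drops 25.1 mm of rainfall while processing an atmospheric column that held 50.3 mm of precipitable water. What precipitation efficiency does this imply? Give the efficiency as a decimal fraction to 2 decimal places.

ε ≈ 0.50

ε = rainfall / PW = 25.1 / 50.3 = 0.50.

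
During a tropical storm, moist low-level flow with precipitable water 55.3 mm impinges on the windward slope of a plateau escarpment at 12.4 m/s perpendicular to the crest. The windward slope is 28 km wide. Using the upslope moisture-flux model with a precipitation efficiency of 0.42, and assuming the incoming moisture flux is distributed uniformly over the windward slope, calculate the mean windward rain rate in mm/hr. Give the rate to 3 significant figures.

Incoming column moisture flux per unit ridge length: F = V × PW = 12.4 × 55.3 = 685.72 mm·m/s.
Spread over the 28 km slope with efficiency ε = 0.42: R = ε·F/W = 0.42 × 685.72 / 28000 m = 1.029e-02 mm/s.
R = 1.029e-02 × 3600 = 37.0 mm/hr.

R ≈ 37.0 mm/hr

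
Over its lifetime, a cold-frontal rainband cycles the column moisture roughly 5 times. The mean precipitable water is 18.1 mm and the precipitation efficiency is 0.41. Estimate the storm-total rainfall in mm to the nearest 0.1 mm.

Each cycle deposits ε × PW = 0.41 × 18.1 = 7.421 mm.
Over 5 cycles: 5 × 7.421 = 37.1 mm.

rainfall ≈ 37.1 mm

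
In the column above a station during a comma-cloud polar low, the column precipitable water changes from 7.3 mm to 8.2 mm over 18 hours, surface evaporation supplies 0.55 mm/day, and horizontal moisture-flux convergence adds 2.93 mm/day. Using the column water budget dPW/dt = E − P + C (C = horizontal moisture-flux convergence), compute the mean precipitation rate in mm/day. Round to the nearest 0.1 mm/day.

dPW/dt = (8.2 − 7.3) mm / (18/24 day) = +1.200 mm/day.
P = E + C − dPW/dt = 0.55 + (2.93) − (+1.200) = 2.3 mm/day.

P ≈ 2.3 mm/day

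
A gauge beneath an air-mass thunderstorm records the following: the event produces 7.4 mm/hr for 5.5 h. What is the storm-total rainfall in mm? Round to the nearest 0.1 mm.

Total = Σ Rᵢ Δtᵢ = 7.4 × 5.5
      = 40.7 = 40.7 mm.

total ≈ 40.7 mm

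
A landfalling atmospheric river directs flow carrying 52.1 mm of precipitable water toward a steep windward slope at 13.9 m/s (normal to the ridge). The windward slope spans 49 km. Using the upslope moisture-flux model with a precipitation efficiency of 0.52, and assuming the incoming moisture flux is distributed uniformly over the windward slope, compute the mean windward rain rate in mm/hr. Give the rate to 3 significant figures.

Incoming column moisture flux per unit ridge length: F = V × PW = 13.9 × 52.1 = 724.19 mm·m/s.
Spread over the 49 km slope with efficiency ε = 0.52: R = ε·F/W = 0.52 × 724.19 / 49000 m = 7.685e-03 mm/s.
R = 7.685e-03 × 3600 = 27.7 mm/hr.

R ≈ 27.7 mm/hr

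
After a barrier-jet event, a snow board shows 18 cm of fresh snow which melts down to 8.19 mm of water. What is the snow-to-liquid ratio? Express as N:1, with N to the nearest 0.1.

Ratio = snow depth / SWE = 180 mm / 8.19 mm = 22.0, i.e. 22.0:1.

ratio ≈ 22.0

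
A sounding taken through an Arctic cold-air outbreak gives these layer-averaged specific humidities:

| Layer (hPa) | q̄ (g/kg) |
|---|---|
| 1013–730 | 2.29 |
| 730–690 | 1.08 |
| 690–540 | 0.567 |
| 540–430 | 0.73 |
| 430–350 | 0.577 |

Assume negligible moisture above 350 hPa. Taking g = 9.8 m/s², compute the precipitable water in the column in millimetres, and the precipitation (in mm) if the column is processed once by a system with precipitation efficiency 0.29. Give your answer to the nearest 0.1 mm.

PW ≈ 9.2 mm; precipitation ≈ 2.7 mm

Precipitable water is the column-integrated vapour mass per unit area: PW = (1/g) Σ q̄ Δp, with q in kg/kg and Δp in Pa (1 kg/m² of water = 1 mm).
Layer 1013–730 hPa: Δp = 283 hPa = 28300 Pa, q̄ = 0.00229 kg/kg → 0.00229 × 28300 / 9.8 = 6.61 mm
Layer 730–690 hPa: Δp = 40 hPa = 4000 Pa, q̄ = 0.00108 kg/kg → 0.00108 × 4000 / 9.8 = 0.44 mm
Layer 690–540 hPa: Δp = 150 hPa = 15000 Pa, q̄ = 0.000567 kg/kg → 0.000567 × 15000 / 9.8 = 0.87 mm
Layer 540–430 hPa: Δp = 110 hPa = 11000 Pa, q̄ = 0.00073 kg/kg → 0.00073 × 11000 / 9.8 = 0.82 mm
Layer 430–350 hPa: Δp = 80 hPa = 8000 Pa, q̄ = 0.000577 kg/kg → 0.000577 × 8000 / 9.8 = 0.47 mm
PW = 6.61 + 0.44 + 0.87 + 0.82 + 0.47 = 9.21 ≈ 9.2 mm.
Precipitation = ε × PW = 0.29 × 9.2 = 2.7 mm.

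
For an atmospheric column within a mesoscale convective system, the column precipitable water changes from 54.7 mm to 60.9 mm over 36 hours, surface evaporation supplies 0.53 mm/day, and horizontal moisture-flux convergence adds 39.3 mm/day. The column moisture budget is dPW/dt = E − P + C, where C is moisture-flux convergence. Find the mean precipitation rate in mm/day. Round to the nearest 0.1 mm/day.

P ≈ 35.7 mm/day

dPW/dt = (60.9 − 54.7) mm / (36/24 day) = +4.133 mm/day.
P = E + C − dPW/dt = 0.53 + (39.3) − (+4.133) = 35.7 mm/day.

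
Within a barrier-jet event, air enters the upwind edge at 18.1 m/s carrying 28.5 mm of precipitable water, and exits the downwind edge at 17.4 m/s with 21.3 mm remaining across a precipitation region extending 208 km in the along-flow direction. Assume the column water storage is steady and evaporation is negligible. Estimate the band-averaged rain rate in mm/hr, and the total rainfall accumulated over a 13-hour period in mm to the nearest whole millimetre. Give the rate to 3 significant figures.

R ≈ 2.51 mm/hr; total ≈ 33 mm

Column moisture flux per unit crosswind length is F = V × PW.
Inflow: F_in = 18.1 × 28.5 = 515.85 mm·m/s
Outflow: F_out = 17.4 × 21.3 = 370.62 mm·m/s
Steady-state rate R = (F_in − F_out)/L = (515.85 − 370.62) / 208000 m = 6.982e-04 mm/s.
R = 6.982e-04 × 3600 = 2.51 mm/hr.
Over 13 h: total = 2.51 × 13 = 32.63 ≈ 33 mm.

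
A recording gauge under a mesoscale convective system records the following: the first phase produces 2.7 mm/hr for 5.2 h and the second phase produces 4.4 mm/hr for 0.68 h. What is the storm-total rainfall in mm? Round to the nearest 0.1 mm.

total ≈ 17.0 mm

Total = Σ Rᵢ Δtᵢ = 2.7 × 5.2 + 4.4 × 0.68
      = 14.04 + 2.992 = 17.0 mm.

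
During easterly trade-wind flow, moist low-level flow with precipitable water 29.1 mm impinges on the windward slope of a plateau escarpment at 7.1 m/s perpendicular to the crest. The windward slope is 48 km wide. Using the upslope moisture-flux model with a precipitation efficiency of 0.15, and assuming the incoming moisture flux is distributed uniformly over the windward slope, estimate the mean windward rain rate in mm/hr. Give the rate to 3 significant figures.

R ≈ 2.32 mm/hr

Incoming column moisture flux per unit ridge length: F = V × PW = 7.1 × 29.1 = 206.61 mm·m/s.
Spread over the 48 km slope with efficiency ε = 0.15: R = ε·F/W = 0.15 × 206.61 / 48000 m = 6.457e-04 mm/s.
R = 6.457e-04 × 3600 = 2.32 mm/hr.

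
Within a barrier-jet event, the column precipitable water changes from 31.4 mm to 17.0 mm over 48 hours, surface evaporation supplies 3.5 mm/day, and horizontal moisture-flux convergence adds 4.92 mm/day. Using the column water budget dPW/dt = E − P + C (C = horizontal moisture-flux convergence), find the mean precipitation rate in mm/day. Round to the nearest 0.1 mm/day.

P ≈ 15.6 mm/day

dPW/dt = (17.0 − 31.4) mm / (48/24 day) = -7.200 mm/day.
P = E + C − dPW/dt = 3.5 + (4.92) − (-7.200) = 15.6 mm/day.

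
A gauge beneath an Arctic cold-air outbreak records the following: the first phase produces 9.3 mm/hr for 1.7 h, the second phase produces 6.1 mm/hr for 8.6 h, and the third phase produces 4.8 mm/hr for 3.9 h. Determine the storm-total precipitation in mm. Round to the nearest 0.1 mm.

total ≈ 87.0 mm

Total = Σ Rᵢ Δtᵢ = 9.3 × 1.7 + 6.1 × 8.6 + 4.8 × 3.9
      = 15.81 + 52.46 + 18.72 = 87.0 mm.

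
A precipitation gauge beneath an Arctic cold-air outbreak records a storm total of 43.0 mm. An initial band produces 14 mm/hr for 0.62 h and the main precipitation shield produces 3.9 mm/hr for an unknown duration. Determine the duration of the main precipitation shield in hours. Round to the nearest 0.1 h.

Known phases: 14 × 0.62 = 8.68 mm.
Remaining depth = 43.0 − 8.68 = 34.32 mm.
Duration = 34.32 / 3.9 = 8.8 h.

duration ≈ 8.8 h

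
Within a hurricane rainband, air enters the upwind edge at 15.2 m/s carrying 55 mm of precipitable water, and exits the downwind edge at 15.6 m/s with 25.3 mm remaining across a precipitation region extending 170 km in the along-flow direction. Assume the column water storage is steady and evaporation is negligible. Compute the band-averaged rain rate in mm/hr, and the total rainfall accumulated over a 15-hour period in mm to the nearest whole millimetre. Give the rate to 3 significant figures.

R ≈ 9.35 mm/hr; total ≈ 140 mm

Column moisture flux per unit crosswind length is F = V × PW.
Inflow: F_in = 15.2 × 55 = 836 mm·m/s
Outflow: F_out = 15.6 × 25.3 = 394.68 mm·m/s
Steady-state rate R = (F_in − F_out)/L = (836 − 394.68) / 170000 m = 2.596e-03 mm/s.
R = 2.596e-03 × 3600 = 9.35 mm/hr.
Over 15 h: total = 9.35 × 15 = 140.25 ≈ 140 mm.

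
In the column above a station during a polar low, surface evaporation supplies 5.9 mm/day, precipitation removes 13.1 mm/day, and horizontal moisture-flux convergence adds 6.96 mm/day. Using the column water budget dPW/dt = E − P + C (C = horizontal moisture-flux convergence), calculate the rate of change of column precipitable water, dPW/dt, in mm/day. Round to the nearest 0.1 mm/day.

dPW/dt = E − P + C = 5.9 − 13.1 + (6.96) = -0.2 mm/day.

dPW/dt ≈ -0.2 mm/day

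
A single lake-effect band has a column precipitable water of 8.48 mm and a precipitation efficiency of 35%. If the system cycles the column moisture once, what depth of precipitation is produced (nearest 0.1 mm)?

precipitation ≈ 3.0 mm

Precipitation = ε × PW = 0.35 × 8.48 = 3.0 mm.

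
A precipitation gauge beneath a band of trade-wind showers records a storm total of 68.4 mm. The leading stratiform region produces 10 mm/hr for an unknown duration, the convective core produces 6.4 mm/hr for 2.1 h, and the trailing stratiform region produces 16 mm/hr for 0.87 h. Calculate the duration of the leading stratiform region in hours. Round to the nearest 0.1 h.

Known phases: 6.4 × 2.1 + 16 × 0.87 = 13.44 + 13.92 = 27.36 mm.
Remaining depth = 68.4 − 27.36 = 41.04 mm.
Duration = 41.04 / 10 = 4.1 h.

duration ≈ 4.1 h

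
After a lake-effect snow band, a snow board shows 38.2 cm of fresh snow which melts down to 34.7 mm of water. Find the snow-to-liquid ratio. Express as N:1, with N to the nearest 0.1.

Ratio = snow depth / SWE = 382 mm / 34.7 mm = 11.0, i.e. 11.0:1.

ratio ≈ 11.0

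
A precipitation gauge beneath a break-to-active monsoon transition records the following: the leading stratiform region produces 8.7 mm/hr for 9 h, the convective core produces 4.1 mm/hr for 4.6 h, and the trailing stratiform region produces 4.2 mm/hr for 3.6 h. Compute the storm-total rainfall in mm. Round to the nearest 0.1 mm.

total ≈ 112.3 mm

Total = Σ Rᵢ Δtᵢ = 8.7 × 9 + 4.1 × 4.6 + 4.2 × 3.6
      = 78.3 + 18.86 + 15.12 = 112.3 mm.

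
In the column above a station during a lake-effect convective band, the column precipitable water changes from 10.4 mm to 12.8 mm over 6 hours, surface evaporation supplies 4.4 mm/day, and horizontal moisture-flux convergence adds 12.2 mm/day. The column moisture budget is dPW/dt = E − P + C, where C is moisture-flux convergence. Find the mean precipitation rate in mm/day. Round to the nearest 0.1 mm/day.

P ≈ 7.0 mm/day

dPW/dt = (12.8 − 10.4) mm / (6/24 day) = +9.600 mm/day.
P = E + C − dPW/dt = 4.4 + (12.2) − (+9.600) = 7.0 mm/day.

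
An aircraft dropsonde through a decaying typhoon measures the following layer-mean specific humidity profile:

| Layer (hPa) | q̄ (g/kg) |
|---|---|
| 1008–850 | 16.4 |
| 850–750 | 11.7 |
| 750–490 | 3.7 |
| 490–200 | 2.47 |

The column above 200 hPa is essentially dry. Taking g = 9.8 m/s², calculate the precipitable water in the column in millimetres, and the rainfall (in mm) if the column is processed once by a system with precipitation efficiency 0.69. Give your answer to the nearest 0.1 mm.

Precipitable water is the column-integrated vapour mass per unit area: PW = (1/g) Σ q̄ Δp, with q in kg/kg and Δp in Pa (1 kg/m² of water = 1 mm).
Layer 1008–850 hPa: Δp = 158 hPa = 15800 Pa, q̄ = 0.0164 kg/kg → 0.0164 × 15800 / 9.8 = 26.44 mm
Layer 850–750 hPa: Δp = 100 hPa = 10000 Pa, q̄ = 0.0117 kg/kg → 0.0117 × 10000 / 9.8 = 11.94 mm
Layer 750–490 hPa: Δp = 260 hPa = 26000 Pa, q̄ = 0.0037 kg/kg → 0.0037 × 26000 / 9.8 = 9.82 mm
Layer 490–200 hPa: Δp = 290 hPa = 29000 Pa, q̄ = 0.00247 kg/kg → 0.00247 × 29000 / 9.8 = 7.31 mm
PW = 26.44 + 11.94 + 9.82 + 7.31 = 55.51 ≈ 55.5 mm.
Rainfall = ε × PW = 0.69 × 55.5 = 38.3 mm.

PW ≈ 55.5 mm; rainfall ≈ 38.3 mm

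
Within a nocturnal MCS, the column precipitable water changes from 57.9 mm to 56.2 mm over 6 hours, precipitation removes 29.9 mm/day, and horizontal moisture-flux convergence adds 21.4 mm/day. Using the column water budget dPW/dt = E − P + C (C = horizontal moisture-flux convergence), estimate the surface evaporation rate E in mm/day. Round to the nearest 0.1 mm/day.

dPW/dt = (56.2 − 57.9) mm / (6/24 day) = -6.800 mm/day.
E = dPW/dt + P − C = (-6.800) + 29.9 − (21.4) = 1.7 mm/day.

E ≈ 1.7 mm/day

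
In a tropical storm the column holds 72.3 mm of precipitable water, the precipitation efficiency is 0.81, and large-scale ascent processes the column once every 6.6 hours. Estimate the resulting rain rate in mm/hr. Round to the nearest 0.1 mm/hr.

R ≈ 8.9 mm/hr

Each overturning extracts ε × PW = 0.81 × 72.3 = 58.563 mm.
Rate = ε·PW / τ = 58.563 / 6.6 h = 8.9 mm/hr.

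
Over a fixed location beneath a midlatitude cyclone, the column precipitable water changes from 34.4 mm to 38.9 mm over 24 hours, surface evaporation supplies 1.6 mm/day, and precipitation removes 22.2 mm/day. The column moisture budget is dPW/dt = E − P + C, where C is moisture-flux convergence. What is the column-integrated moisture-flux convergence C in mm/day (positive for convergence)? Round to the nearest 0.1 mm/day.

C ≈ 25.1 mm/day

dPW/dt = (38.9 − 34.4) mm / (24/24 day) = +4.500 mm/day.
C = dPW/dt − E + P = (+4.500) − 1.6 + 22.2 = 25.1 mm/day.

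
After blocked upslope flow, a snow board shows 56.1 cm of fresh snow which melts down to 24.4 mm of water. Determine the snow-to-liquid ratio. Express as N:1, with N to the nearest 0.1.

Ratio = snow depth / SWE = 561 mm / 24.4 mm = 23.0, i.e. 23.0:1.

ratio ≈ 23.0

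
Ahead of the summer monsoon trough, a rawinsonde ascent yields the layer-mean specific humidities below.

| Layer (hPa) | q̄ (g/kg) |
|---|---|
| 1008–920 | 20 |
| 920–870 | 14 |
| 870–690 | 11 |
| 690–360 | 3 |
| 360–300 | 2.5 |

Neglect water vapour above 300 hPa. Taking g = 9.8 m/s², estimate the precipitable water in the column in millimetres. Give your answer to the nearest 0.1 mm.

Precipitable water is the column-integrated vapour mass per unit area: PW = (1/g) Σ q̄ Δp, with q in kg/kg and Δp in Pa (1 kg/m² of water = 1 mm).
Layer 1008–920 hPa: Δp = 88 hPa = 8800 Pa, q̄ = 0.02 kg/kg → 0.02 × 8800 / 9.8 = 17.96 mm
Layer 920–870 hPa: Δp = 50 hPa = 5000 Pa, q̄ = 0.014 kg/kg → 0.014 × 5000 / 9.8 = 7.14 mm
Layer 870–690 hPa: Δp = 180 hPa = 18000 Pa, q̄ = 0.011 kg/kg → 0.011 × 18000 / 9.8 = 20.20 mm
Layer 690–360 hPa: Δp = 330 hPa = 33000 Pa, q̄ = 0.003 kg/kg → 0.003 × 33000 / 9.8 = 10.10 mm
Layer 360–300 hPa: Δp = 60 hPa = 6000 Pa, q̄ = 0.0025 kg/kg → 0.0025 × 6000 / 9.8 = 1.53 mm
PW = 17.96 + 7.14 + 20.20 + 10.10 + 1.53 = 56.93 ≈ 56.9 mm.

PW ≈ 56.9 mm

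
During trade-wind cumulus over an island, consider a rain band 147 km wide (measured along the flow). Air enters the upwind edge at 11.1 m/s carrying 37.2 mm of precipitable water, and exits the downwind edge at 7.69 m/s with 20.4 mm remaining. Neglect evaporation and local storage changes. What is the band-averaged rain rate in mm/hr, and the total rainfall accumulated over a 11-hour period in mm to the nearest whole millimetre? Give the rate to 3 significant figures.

Column moisture flux per unit crosswind length is F = V × PW.
Inflow: F_in = 11.1 × 37.2 = 412.92 mm·m/s
Outflow: F_out = 7.69 × 20.4 = 156.876 mm·m/s
Steady-state rate R = (F_in − F_out)/L = (412.92 − 156.876) / 147000 m = 1.742e-03 mm/s.
R = 1.742e-03 × 3600 = 6.27 mm/hr.
Over 11 h: total = 6.27 × 11 = 68.97 ≈ 69 mm.

R ≈ 6.27 mm/hr; total ≈ 69 mm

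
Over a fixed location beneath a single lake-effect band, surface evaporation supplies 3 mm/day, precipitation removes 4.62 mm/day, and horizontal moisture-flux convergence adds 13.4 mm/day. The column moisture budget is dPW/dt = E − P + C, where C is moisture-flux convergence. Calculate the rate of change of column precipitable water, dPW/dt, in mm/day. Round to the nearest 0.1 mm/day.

dPW/dt ≈ 11.8 mm/day

dPW/dt = E − P + C = 3 − 4.62 + (13.4) = 11.8 mm/day.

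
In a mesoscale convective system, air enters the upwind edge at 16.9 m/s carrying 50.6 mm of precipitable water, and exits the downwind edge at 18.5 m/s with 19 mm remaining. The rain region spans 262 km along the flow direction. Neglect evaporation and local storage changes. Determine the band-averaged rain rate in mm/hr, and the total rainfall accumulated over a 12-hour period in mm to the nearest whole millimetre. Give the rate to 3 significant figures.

Column moisture flux per unit crosswind length is F = V × PW.
Inflow: F_in = 16.9 × 50.6 = 855.14 mm·m/s
Outflow: F_out = 18.5 × 19 = 351.5 mm·m/s
Steady-state rate R = (F_in − F_out)/L = (855.14 − 351.5) / 262000 m = 1.922e-03 mm/s.
R = 1.922e-03 × 3600 = 6.92 mm/hr.
Over 12 h: total = 6.92 × 12 = 83.04 ≈ 83 mm.

R ≈ 6.92 mm/hr; total ≈ 83 mm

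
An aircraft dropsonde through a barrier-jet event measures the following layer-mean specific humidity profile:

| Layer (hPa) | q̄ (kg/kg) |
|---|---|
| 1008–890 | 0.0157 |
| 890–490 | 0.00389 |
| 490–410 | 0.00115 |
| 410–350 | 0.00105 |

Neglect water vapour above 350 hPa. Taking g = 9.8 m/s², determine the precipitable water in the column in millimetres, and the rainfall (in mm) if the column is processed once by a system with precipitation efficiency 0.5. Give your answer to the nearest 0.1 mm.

Precipitable water is the column-integrated vapour mass per unit area: PW = (1/g) Σ q̄ Δp, with q in kg/kg and Δp in Pa (1 kg/m² of water = 1 mm).
Layer 1008–890 hPa: Δp = 118 hPa = 11800 Pa, q̄ = 0.0157 kg/kg → 0.0157 × 11800 / 9.8 = 18.90 mm
Layer 890–490 hPa: Δp = 400 hPa = 40000 Pa, q̄ = 0.00389 kg/kg → 0.00389 × 40000 / 9.8 = 15.88 mm
Layer 490–410 hPa: Δp = 80 hPa = 8000 Pa, q̄ = 0.00115 kg/kg → 0.00115 × 8000 / 9.8 = 0.94 mm
Layer 410–350 hPa: Δp = 60 hPa = 6000 Pa, q̄ = 0.00105 kg/kg → 0.00105 × 6000 / 9.8 = 0.64 mm
PW = 18.90 + 15.88 + 0.94 + 0.64 = 36.36 ≈ 36.4 mm.
Rainfall = ε × PW = 0.5 × 36.4 = 18.2 mm.

PW ≈ 36.4 mm; rainfall ≈ 18.2 mm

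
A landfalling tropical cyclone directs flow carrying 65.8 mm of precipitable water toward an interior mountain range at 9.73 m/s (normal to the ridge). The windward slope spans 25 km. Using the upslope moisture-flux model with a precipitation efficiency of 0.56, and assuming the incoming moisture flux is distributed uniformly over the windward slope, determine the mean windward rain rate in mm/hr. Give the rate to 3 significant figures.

Incoming column moisture flux per unit ridge length: F = V × PW = 9.73 × 65.8 = 640.234 mm·m/s.
Spread over the 25 km slope with efficiency ε = 0.56: R = ε·F/W = 0.56 × 640.234 / 25000 m = 1.434e-02 mm/s.
R = 1.434e-02 × 3600 = 51.6 mm/hr.

R ≈ 51.6 mm/hr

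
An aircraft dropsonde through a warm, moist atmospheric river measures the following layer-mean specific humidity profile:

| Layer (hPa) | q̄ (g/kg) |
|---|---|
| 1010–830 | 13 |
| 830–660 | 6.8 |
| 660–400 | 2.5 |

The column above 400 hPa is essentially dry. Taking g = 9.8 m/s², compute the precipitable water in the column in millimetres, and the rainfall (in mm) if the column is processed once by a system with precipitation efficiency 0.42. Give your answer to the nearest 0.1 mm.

Precipitable water is the column-integrated vapour mass per unit area: PW = (1/g) Σ q̄ Δp, with q in kg/kg and Δp in Pa (1 kg/m² of water = 1 mm).
Layer 1010–830 hPa: Δp = 180 hPa = 18000 Pa, q̄ = 0.013 kg/kg → 0.013 × 18000 / 9.8 = 23.88 mm
Layer 830–660 hPa: Δp = 170 hPa = 17000 Pa, q̄ = 0.0068 kg/kg → 0.0068 × 17000 / 9.8 = 11.80 mm
Layer 660–400 hPa: Δp = 260 hPa = 26000 Pa, q̄ = 0.0025 kg/kg → 0.0025 × 26000 / 9.8 = 6.63 mm
PW = 23.88 + 11.80 + 6.63 = 42.31 ≈ 42.3 mm.
Rainfall = ε × PW = 0.42 × 42.3 = 17.8 mm.

PW ≈ 42.3 mm; rainfall ≈ 17.8 mm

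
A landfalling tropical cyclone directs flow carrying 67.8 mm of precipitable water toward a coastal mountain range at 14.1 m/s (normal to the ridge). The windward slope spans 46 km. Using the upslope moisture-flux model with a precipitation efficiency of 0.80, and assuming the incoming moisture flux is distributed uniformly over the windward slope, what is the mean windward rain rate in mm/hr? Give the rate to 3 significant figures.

R ≈ 59.9 mm/hr

Incoming column moisture flux per unit ridge length: F = V × PW = 14.1 × 67.8 = 955.98 mm·m/s.
Spread over the 46 km slope with efficiency ε = 0.80: R = ε·F/W = 0.80 × 955.98 / 46000 m = 1.663e-02 mm/s.
R = 1.663e-02 × 3600 = 59.9 mm/hr.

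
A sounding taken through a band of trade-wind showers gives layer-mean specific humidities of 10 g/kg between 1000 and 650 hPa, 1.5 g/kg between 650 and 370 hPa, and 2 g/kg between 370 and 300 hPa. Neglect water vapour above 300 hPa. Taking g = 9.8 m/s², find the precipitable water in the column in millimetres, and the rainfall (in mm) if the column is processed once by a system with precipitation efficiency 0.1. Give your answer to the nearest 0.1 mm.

PW ≈ 41.4 mm; rainfall ≈ 4.1 mm

Precipitable water is the column-integrated vapour mass per unit area: PW = (1/g) Σ q̄ Δp, with q in kg/kg and Δp in Pa (1 kg/m² of water = 1 mm).
Layer 1000–650 hPa: Δp = 350 hPa = 35000 Pa, q̄ = 0.01 kg/kg → 0.01 × 35000 / 9.8 = 35.71 mm
Layer 650–370 hPa: Δp = 280 hPa = 28000 Pa, q̄ = 0.0015 kg/kg → 0.0015 × 28000 / 9.8 = 4.29 mm
Layer 370–300 hPa: Δp = 70 hPa = 7000 Pa, q̄ = 0.002 kg/kg → 0.002 × 7000 / 9.8 = 1.43 mm
PW = 35.71 + 4.29 + 1.43 = 41.43 ≈ 41.4 mm.
Rainfall = ε × PW = 0.1 × 41.4 = 4.1 mm.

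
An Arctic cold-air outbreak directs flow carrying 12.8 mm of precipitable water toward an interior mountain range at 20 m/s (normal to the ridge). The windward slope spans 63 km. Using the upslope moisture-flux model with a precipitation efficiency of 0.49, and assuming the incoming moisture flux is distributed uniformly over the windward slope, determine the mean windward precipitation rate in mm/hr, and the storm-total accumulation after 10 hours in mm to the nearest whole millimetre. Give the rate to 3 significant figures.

R ≈ 7.17 mm/hr; total ≈ 72 mm

Incoming column moisture flux per unit ridge length: F = V × PW = 20 × 12.8 = 256 mm·m/s.
Spread over the 63 km slope with efficiency ε = 0.49: R = ε·F/W = 0.49 × 256 / 63000 m = 1.991e-03 mm/s.
R = 1.991e-03 × 3600 = 7.17 mm/hr.
Over 10 h: total = 7.17 × 10 = 71.7 ≈ 72 mm.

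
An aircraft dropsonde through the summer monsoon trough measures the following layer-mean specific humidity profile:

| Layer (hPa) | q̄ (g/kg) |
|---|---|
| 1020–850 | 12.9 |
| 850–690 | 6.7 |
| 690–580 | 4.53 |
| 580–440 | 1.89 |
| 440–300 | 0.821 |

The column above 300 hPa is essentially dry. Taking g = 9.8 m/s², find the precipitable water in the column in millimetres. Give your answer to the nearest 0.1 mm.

Precipitable water is the column-integrated vapour mass per unit area: PW = (1/g) Σ q̄ Δp, with q in kg/kg and Δp in Pa (1 kg/m² of water = 1 mm).
Layer 1020–850 hPa: Δp = 170 hPa = 17000 Pa, q̄ = 0.0129 kg/kg → 0.0129 × 17000 / 9.8 = 22.38 mm
Layer 850–690 hPa: Δp = 160 hPa = 16000 Pa, q̄ = 0.0067 kg/kg → 0.0067 × 16000 / 9.8 = 10.94 mm
Layer 690–580 hPa: Δp = 110 hPa = 11000 Pa, q̄ = 0.00453 kg/kg → 0.00453 × 11000 / 9.8 = 5.08 mm
Layer 580–440 hPa: Δp = 140 hPa = 14000 Pa, q̄ = 0.00189 kg/kg → 0.00189 × 14000 / 9.8 = 2.70 mm
Layer 440–300 hPa: Δp = 140 hPa = 14000 Pa, q̄ = 0.000821 kg/kg → 0.000821 × 14000 / 9.8 = 1.17 mm
PW = 22.38 + 10.94 + 5.08 + 2.70 + 1.17 = 42.27 ≈ 42.3 mm.

PW ≈ 42.3 mm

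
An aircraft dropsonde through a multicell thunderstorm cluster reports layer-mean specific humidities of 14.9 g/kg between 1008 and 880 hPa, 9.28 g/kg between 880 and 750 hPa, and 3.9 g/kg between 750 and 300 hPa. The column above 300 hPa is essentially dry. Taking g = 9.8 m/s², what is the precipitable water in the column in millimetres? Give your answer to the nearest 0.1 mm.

Precipitable water is the column-integrated vapour mass per unit area: PW = (1/g) Σ q̄ Δp, with q in kg/kg and Δp in Pa (1 kg/m² of water = 1 mm).
Layer 1008–880 hPa: Δp = 128 hPa = 12800 Pa, q̄ = 0.0149 kg/kg → 0.0149 × 12800 / 9.8 = 19.46 mm
Layer 880–750 hPa: Δp = 130 hPa = 13000 Pa, q̄ = 0.00928 kg/kg → 0.00928 × 13000 / 9.8 = 12.31 mm
Layer 750–300 hPa: Δp = 450 hPa = 45000 Pa, q̄ = 0.0039 kg/kg → 0.0039 × 45000 / 9.8 = 17.91 mm
PW = 19.46 + 12.31 + 17.91 = 49.68 ≈ 49.7 mm.

PW ≈ 49.7 mm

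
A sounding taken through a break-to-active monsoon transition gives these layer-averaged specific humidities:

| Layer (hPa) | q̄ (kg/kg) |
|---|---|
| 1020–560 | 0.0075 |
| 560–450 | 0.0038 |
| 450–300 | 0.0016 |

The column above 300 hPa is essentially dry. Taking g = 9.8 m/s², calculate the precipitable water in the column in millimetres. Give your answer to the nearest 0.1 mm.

PW ≈ 41.9 mm

Precipitable water is the column-integrated vapour mass per unit area: PW = (1/g) Σ q̄ Δp, with q in kg/kg and Δp in Pa (1 kg/m² of water = 1 mm).
Layer 1020–560 hPa: Δp = 460 hPa = 46000 Pa, q̄ = 0.0075 kg/kg → 0.0075 × 46000 / 9.8 = 35.20 mm
Layer 560–450 hPa: Δp = 110 hPa = 11000 Pa, q̄ = 0.0038 kg/kg → 0.0038 × 11000 / 9.8 = 4.27 mm
Layer 450–300 hPa: Δp = 150 hPa = 15000 Pa, q̄ = 0.0016 kg/kg → 0.0016 × 15000 / 9.8 = 2.45 mm
PW = 35.20 + 4.27 + 2.45 = 41.92 ≈ 41.9 mm.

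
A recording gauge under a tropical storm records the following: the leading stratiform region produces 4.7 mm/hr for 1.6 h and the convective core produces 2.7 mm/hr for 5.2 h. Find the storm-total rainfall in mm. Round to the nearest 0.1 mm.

total ≈ 21.6 mm

Total = Σ Rᵢ Δtᵢ = 4.7 × 1.6 + 2.7 × 5.2
      = 7.52 + 14.04 = 21.6 mm.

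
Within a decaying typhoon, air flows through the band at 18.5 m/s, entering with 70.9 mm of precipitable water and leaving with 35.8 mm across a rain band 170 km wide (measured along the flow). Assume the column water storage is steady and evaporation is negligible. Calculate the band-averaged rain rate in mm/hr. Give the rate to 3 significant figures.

Column moisture flux per unit crosswind length is F = V × PW.
Inflow: F_in = 18.5 × 70.9 = 1311.65 mm·m/s
Outflow: F_out = 18.5 × 35.8 = 662.3 mm·m/s
Steady-state rate R = (F_in − F_out)/L = (1311.65 − 662.3) / 170000 m = 3.820e-03 mm/s.
R = 3.820e-03 × 3600 = 13.8 mm/hr.

R ≈ 13.8 mm/hr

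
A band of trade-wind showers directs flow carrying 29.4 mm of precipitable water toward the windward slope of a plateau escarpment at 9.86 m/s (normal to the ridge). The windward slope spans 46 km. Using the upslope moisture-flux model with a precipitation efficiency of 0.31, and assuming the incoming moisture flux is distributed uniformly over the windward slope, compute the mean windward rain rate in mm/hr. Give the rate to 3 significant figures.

Incoming column moisture flux per unit ridge length: F = V × PW = 9.86 × 29.4 = 289.884 mm·m/s.
Spread over the 46 km slope with efficiency ε = 0.31: R = ε·F/W = 0.31 × 289.884 / 46000 m = 1.954e-03 mm/s.
R = 1.954e-03 × 3600 = 7.03 mm/hr.

R ≈ 7.03 mm/hr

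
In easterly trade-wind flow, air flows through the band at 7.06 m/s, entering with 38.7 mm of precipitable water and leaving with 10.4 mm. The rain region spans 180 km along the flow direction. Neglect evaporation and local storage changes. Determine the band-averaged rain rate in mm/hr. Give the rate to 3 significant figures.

Column moisture flux per unit crosswind length is F = V × PW.
Inflow: F_in = 7.06 × 38.7 = 273.222 mm·m/s
Outflow: F_out = 7.06 × 10.4 = 73.424 mm·m/s
Steady-state rate R = (F_in − F_out)/L = (273.222 − 73.424) / 180000 m = 1.110e-03 mm/s.
R = 1.110e-03 × 3600 = 4.00 mm/hr.

R ≈ 4.00 mm/hr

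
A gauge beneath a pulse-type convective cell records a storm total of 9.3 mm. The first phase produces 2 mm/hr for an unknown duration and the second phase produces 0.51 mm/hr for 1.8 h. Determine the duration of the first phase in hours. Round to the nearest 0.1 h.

duration ≈ 4.2 h

Known phases: 0.51 × 1.8 = 0.918 mm.
Remaining depth = 9.3 − 0.918 = 8.382 mm.
Duration = 8.382 / 2 = 4.2 h.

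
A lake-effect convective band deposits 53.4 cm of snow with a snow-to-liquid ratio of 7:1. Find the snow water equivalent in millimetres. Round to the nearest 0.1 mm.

SWE ≈ 76.3 mm

SWE = snow depth / ratio = 53.4 cm / 7 = 7.629 cm = 76.3 mm.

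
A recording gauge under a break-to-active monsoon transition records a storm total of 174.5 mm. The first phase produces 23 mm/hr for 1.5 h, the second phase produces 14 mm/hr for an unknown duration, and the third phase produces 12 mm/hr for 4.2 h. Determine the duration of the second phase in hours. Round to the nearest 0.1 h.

duration ≈ 6.4 h

Known phases: 23 × 1.5 + 12 × 4.2 = 34.5 + 50.4 = 84.9 mm.
Remaining depth = 174.5 − 84.9 = 89.6 mm.
Duration = 89.6 / 14 = 6.4 h.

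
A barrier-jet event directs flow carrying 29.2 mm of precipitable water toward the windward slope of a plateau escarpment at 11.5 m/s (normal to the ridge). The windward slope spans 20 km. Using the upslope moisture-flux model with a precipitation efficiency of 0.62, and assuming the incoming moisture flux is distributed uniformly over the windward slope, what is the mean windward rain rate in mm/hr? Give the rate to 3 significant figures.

Incoming column moisture flux per unit ridge length: F = V × PW = 11.5 × 29.2 = 335.8 mm·m/s.
Spread over the 20 km slope with efficiency ε = 0.62: R = ε·F/W = 0.62 × 335.8 / 20000 m = 1.041e-02 mm/s.
R = 1.041e-02 × 3600 = 37.5 mm/hr.

R ≈ 37.5 mm/hr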